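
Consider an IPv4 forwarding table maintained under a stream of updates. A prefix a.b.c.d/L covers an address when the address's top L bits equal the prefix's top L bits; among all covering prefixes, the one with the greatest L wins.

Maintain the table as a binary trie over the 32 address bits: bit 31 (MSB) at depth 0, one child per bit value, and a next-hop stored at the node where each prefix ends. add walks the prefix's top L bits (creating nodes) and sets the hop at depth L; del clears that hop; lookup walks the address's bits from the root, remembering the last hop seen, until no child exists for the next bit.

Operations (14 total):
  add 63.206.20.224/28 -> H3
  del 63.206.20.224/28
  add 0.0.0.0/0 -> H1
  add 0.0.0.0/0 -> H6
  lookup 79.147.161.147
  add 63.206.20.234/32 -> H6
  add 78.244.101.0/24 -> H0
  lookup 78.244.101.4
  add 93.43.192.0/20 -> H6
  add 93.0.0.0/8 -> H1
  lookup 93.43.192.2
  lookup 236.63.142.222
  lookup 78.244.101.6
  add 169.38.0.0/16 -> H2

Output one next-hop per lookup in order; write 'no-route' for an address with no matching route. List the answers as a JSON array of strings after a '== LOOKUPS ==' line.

Apply in order:
  add 63.206.20.224/28 -> H3 at depth 28
  del 63.206.20.224/28 (clear depth 28)
  add 0.0.0.0/0 -> H1 at depth 0
  add 0.0.0.0/0 -> H6 at depth 0
  lookup 79.147.161.147: bits 0 walk d0:H6→d1:- -> H6
  add 63.206.20.234/32 -> H6 at depth 32
  add 78.244.101.0/24 -> H0 at depth 24
  lookup 78.244.101.4: bits 010011101111010001100101 walk d0:H6→d1:-→d2:-→d3:-→d4:-→d5:-→d6:-→d7:-→d8:-→d9:-→d10:-→d11:-→d12:-→d13:-→d14:-→d15:-→d16:-→d17:-→d18:-→d19:-→d20:-→d21:-→d22:-→d23:-→d24:H0 -> H0
  add 93.43.192.0/20 -> H6 at depth 20
  add 93.0.0.0/8 -> H1 at depth 8
  lookup 93.43.192.2: bits 01011101001010111100 walk d0:H6→d1:-→d2:-→d3:-→d4:-→d5:-→d6:-→d7:-→d8:H1→d9:-→d10:-→d11:-→d12:-→d13:-→d14:-→d15:-→d16:-→d17:-→d18:-→d19:-→d20:H6 -> H6
  lookup 236.63.142.222: bits ε walk d0:H6 -> H6
  lookup 78.244.101.6: bits 010011101111010001100101 walk d0:H6→d1:-→d2:-→d3:-→d4:-→d5:-→d6:-→d7:-→d8:-→d9:-→d10:-→d11:-→d12:-→d13:-→d14:-→d15:-→d16:-→d17:-→d18:-→d19:-→d20:-→d21:-→d22:-→d23:-→d24:H0 -> H0
  add 169.38.0.0/16 -> H2 at depth 16

== LOOKUPS ==
["H6","H0","H6","H6","H0"]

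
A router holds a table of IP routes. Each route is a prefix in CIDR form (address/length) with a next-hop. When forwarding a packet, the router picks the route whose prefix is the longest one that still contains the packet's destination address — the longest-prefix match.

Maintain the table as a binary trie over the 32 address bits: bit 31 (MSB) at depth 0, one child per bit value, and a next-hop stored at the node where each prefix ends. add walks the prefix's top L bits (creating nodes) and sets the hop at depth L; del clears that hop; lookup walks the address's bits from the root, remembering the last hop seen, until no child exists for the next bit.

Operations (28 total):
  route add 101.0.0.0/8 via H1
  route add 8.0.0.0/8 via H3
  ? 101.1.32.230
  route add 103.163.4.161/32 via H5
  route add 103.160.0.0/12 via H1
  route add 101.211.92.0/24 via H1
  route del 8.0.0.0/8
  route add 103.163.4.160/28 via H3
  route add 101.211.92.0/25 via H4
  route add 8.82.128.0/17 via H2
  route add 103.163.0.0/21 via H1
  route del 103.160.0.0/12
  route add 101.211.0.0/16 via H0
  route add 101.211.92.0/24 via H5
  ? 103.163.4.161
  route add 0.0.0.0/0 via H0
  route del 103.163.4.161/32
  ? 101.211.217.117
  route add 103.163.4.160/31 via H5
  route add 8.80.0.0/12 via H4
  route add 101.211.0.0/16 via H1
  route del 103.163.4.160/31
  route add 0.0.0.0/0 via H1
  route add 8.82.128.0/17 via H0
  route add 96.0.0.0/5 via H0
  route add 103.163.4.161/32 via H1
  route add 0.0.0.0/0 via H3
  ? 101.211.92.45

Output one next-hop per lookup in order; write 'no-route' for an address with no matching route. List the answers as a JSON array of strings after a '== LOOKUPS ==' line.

Trace:
  + 101.0.0.0/8 (H1) depth=8
  + 8.0.0.0/8 (H3) depth=8
  ? 101.1.32.230  path d0:-→d1:-→d2:-→d3:-→d4:-→d5:-→d6:-→d7:-→d8:H1  best=H1
  + 103.163.4.161/32 (H5) depth=32
  + 103.160.0.0/12 (H1) depth=12
  + 101.211.92.0/24 (H1) depth=24
  del 8.0.0.0/8 (clear depth 8)
  + 103.163.4.160/28 (H3) depth=28
  + 101.211.92.0/25 (H4) depth=25
  + 8.82.128.0/17 (H2) depth=17
  + 103.163.0.0/21 (H1) depth=21
  del 103.160.0.0/12 (clear depth 12)
  + 101.211.0.0/16 (H0) depth=16
  + 101.211.92.0/24 (H5) depth=24
  ? 103.163.4.161  path d0:-→d1:-→d2:-→d3:-→d4:-→d5:-→d6:-→d7:-→d8:-→d9:-→d10:-→d11:-→d12:-→d13:-→d14:-→d15:-→d16:-→d17:-→d18:-→d19:-→d20:-→d21:H1→d22:-→d23:-→d24:-→d25:-→d26:-→d27:-→d28:H3→d29:-→d30:-→d31:-→d32:H5  best=H5
  + 0.0.0.0/0 (H0) depth=0
  del 103.163.4.161/32 (clear depth 32)
  ? 101.211.217.117  path d0:H0→d1:-→d2:-→d3:-→d4:-→d5:-→d6:-→d7:-→d8:H1→d9:-→d10:-→d11:-→d12:-→d13:-→d14:-→d15:-→d16:H0  best=H0
  + 103.163.4.160/31 (H5) depth=31
  + 8.80.0.0/12 (H4) depth=12
  + 101.211.0.0/16 (H1) depth=16
  del 103.163.4.160/31 (clear depth 31)
  + 0.0.0.0/0 (H1) depth=0
  + 8.82.128.0/17 (H0) depth=17
  + 96.0.0.0/5 (H0) depth=5
  + 103.163.4.161/32 (H1) depth=32
  + 0.0.0.0/0 (H3) depth=0
  ? 101.211.92.45  path d0:H3→d1:-→d2:-→d3:-→d4:-→d5:H0→d6:-→d7:-→d8:H1→d9:-→d10:-→d11:-→d12:-→d13:-→d14:-→d15:-→d16:H1→d17:-→d18:-→d19:-→d20:-→d21:-→d22:-→d23:-→d24:H5→d25:H4  best=H4

== LOOKUPS ==
["H1","H5","H0","H4"]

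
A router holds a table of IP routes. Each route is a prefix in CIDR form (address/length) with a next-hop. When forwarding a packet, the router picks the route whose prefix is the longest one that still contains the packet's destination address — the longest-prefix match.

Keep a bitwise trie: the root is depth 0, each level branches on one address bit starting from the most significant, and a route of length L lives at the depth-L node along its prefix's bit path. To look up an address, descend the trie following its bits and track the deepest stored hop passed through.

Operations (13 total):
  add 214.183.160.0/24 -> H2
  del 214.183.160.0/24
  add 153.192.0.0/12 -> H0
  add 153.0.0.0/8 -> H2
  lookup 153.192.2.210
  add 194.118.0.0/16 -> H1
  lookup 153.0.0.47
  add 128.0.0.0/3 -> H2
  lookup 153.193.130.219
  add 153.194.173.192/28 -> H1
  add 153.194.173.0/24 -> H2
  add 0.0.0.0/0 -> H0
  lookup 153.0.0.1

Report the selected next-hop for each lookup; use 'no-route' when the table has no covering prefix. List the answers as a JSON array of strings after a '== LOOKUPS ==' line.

Process each operation:
  add 214.183.160.0/24 -> H2 at depth 24
  - 214.183.160.0/24 clear@24
  add 153.192.0.0/12 -> H0 at depth 12
  add 153.0.0.0/8 -> H2 at depth 8
  lookup 153.192.2.210: bits 100110011100 walk d0:-→d1:-→d2:-→d3:-→d4:-→d5:-→d6:-→d7:-→d8:H2→d9:-→d10:-→d11:-→d12:H0 -> H0
  add 194.118.0.0/16 -> H1 at depth 16
  lookup 153.0.0.47: bits 10011001 walk d0:-→d1:-→d2:-→d3:-→d4:-→d5:-→d6:-→d7:-→d8:H2 -> H2
  add 128.0.0.0/3 -> H2 at depth 3
  lookup 153.193.130.219: bits 100110011100 walk d0:-→d1:-→d2:-→d3:H2→d4:-→d5:-→d6:-→d7:-→d8:H2→d9:-→d10:-→d11:-→d12:H0 -> H0
  add 153.194.173.192/28 -> H1 at depth 28
  add 153.194.173.0/24 -> H2 at depth 24
  add 0.0.0.0/0 -> H0 at depth 0
  lookup 153.0.0.1: bits 10011001 walk d0:H0→d1:-→d2:-→d3:H2→d4:-→d5:-→d6:-→d7:-→d8:H2 -> H2

== LOOKUPS ==
["H0","H2","H0","H2"]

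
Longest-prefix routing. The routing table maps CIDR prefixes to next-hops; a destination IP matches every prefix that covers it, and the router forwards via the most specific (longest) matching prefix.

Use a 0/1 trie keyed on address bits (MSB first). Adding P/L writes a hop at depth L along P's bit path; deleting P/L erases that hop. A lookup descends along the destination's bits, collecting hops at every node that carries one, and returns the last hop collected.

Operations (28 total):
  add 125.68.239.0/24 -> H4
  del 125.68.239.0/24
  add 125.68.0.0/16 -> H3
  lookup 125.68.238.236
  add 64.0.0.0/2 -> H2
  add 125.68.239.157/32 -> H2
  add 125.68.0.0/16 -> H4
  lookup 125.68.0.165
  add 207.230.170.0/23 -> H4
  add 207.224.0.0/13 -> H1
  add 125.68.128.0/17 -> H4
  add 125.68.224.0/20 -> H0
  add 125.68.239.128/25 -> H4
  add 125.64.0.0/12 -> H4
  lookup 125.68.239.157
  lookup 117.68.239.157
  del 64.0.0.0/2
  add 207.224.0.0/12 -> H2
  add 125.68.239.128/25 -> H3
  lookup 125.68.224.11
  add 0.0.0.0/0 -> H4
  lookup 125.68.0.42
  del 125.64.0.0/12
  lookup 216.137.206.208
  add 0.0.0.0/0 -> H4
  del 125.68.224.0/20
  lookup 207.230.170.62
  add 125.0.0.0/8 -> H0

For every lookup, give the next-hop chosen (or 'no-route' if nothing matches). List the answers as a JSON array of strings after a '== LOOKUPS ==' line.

Process each operation:
  + 125.68.239.0/24 (H4) depth=24
  - 125.68.239.0/24 clear@24
  + 125.68.0.0/16 (H3) depth=16
  ? 125.68.238.236  path d0:-→d1:-→d2:-→d3:-→d4:-→d5:-→d6:-→d7:-→d8:-→d9:-→d10:-→d11:-→d12:-→d13:-→d14:-→d15:-→d16:H3→d17:-→d18:-→d19:-→d20:-→d21:-→d22:-→d23:-  best=H3
  + 64.0.0.0/2 (H2) depth=2
  + 125.68.239.157/32 (H2) depth=32
  + 125.68.0.0/16 (H4) depth=16
  ? 125.68.0.165  path d0:-→d1:-→d2:H2→d3:-→d4:-→d5:-→d6:-→d7:-→d8:-→d9:-→d10:-→d11:-→d12:-→d13:-→d14:-→d15:-→d16:H4  best=H4
  + 207.230.170.0/23 (H4) depth=23
  + 207.224.0.0/13 (H1) depth=13
  + 125.68.128.0/17 (H4) depth=17
  + 125.68.224.0/20 (H0) depth=20
  + 125.68.239.128/25 (H4) depth=25
  + 125.64.0.0/12 (H4) depth=12
  ? 125.68.239.157  path d0:-→d1:-→d2:H2→d3:-→d4:-→d5:-→d6:-→d7:-→d8:-→d9:-→d10:-→d11:-→d12:H4→d13:-→d14:-→d15:-→d16:H4→d17:H4→d18:-→d19:-→d20:H0→d21:-→d22:-→d23:-→d24:-→d25:H4→d26:-→d27:-→d28:-→d29:-→d30:-→d31:-→d32:H2  best=H2
  ? 117.68.239.157  path d0:-→d1:-→d2:H2→d3:-→d4:-  best=H2
  - 64.0.0.0/2 clear@2
  + 207.224.0.0/12 (H2) depth=12
  + 125.68.239.128/25 (H3) depth=25
  ? 125.68.224.11  path d0:-→d1:-→d2:-→d3:-→d4:-→d5:-→d6:-→d7:-→d8:-→d9:-→d10:-→d11:-→d12:H4→d13:-→d14:-→d15:-→d16:H4→d17:H4→d18:-→d19:-→d20:H0  best=H0
  + 0.0.0.0/0 (H4) depth=0
  ? 125.68.0.42  path d0:H4→d1:-→d2:-→d3:-→d4:-→d5:-→d6:-→d7:-→d8:-→d9:-→d10:-→d11:-→d12:H4→d13:-→d14:-→d15:-→d16:H4  best=H4
  - 125.64.0.0/12 clear@12
  ? 216.137.206.208  path d0:H4→d1:-→d2:-→d3:-  best=H4
  + 0.0.0.0/0 (H4) depth=0
  - 125.68.224.0/20 clear@20
  ? 207.230.170.62  path d0:H4→d1:-→d2:-→d3:-→d4:-→d5:-→d6:-→d7:-→d8:-→d9:-→d10:-→d11:-→d12:H2→d13:H1→d14:-→d15:-→d16:-→d17:-→d18:-→d19:-→d20:-→d21:-→d22:-→d23:H4  best=H4
  + 125.0.0.0/8 (H0) depth=8

== LOOKUPS ==
["H3","H4","H2","H2","H0","H4","H4","H4"]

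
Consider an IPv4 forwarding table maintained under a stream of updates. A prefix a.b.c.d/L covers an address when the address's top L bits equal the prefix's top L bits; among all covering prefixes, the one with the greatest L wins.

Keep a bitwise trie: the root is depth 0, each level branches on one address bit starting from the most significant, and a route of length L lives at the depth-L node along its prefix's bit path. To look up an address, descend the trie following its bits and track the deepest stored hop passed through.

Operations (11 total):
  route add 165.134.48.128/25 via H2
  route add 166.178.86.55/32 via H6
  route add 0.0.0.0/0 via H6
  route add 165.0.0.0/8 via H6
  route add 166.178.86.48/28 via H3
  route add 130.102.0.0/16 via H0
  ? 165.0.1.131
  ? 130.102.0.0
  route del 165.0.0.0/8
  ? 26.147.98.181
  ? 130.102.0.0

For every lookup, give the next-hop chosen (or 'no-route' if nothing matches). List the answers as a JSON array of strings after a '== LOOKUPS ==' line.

Apply in order:
  + 165.134.48.128/25 (H2) depth=25
  + 166.178.86.55/32 (H6) depth=32
  + 0.0.0.0/0 (H6) depth=0
  + 165.0.0.0/8 (H6) depth=8
  + 166.178.86.48/28 (H3) depth=28
  + 130.102.0.0/16 (H0) depth=16
  ? 165.0.1.131  path d0:H6→d1:-→d2:-→d3:-→d4:-→d5:-→d6:-→d7:-→d8:H6  best=H6
  ? 130.102.0.0  path d0:H6→d1:-→d2:-→d3:-→d4:-→d5:-→d6:-→d7:-→d8:-→d9:-→d10:-→d11:-→d12:-→d13:-→d14:-→d15:-→d16:H0  best=H0
  - 165.0.0.0/8 clear@8
  ? 26.147.98.181  path d0:H6  best=H6
  ? 130.102.0.0  path d0:H6→d1:-→d2:-→d3:-→d4:-→d5:-→d6:-→d7:-→d8:-→d9:-→d10:-→d11:-→d12:-→d13:-→d14:-→d15:-→d16:H0  best=H0

== LOOKUPS ==
["H6","H0","H6","H0"]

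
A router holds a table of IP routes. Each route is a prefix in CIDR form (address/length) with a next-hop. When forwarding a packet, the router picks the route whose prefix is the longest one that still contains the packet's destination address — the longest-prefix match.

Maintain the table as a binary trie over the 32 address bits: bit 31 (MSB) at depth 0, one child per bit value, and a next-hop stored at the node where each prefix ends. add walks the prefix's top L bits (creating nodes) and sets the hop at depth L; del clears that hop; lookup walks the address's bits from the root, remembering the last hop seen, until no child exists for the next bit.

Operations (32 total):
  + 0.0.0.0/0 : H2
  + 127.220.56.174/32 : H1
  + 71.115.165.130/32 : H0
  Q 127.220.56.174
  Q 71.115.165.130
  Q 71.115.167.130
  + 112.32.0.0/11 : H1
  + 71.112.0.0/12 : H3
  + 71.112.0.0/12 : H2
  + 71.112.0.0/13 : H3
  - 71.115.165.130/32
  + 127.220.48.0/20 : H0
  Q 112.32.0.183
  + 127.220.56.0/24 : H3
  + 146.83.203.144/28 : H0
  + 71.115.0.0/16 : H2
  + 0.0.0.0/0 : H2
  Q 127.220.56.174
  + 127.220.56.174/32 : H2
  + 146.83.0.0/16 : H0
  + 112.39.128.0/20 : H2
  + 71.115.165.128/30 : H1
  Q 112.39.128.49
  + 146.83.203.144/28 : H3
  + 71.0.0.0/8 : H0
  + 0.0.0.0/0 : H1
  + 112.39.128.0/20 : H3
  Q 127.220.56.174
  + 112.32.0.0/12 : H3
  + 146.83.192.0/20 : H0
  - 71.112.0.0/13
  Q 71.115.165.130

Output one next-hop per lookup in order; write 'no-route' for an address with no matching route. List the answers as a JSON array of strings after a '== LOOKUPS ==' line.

Process each operation:
  add 0.0.0.0/0 -> H2 at depth 0
  add 127.220.56.174/32 -> H1 at depth 32
  add 71.115.165.130/32 -> H0 at depth 32
  lookup 127.220.56.174: bits 01111111110111000011100010101110 walk d0:H2→d1:-→d2:-→d3:-→d4:-→d5:-→d6:-→d7:-→d8:-→d9:-→d10:-→d11:-→d12:-→d13:-→d14:-→d15:-→d16:-→d17:-→d18:-→d19:-→d20:-→d21:-→d22:-→d23:-→d24:-→d25:-→d26:-→d27:-→d28:-→d29:-→d30:-→d31:-→d32:H1 -> H1
  lookup 71.115.165.130: bits 01000111011100111010010110000010 walk d0:H2→d1:-→d2:-→d3:-→d4:-→d5:-→d6:-→d7:-→d8:-→d9:-→d10:-→d11:-→d12:-→d13:-→d14:-→d15:-→d16:-→d17:-→d18:-→d19:-→d20:-→d21:-→d22:-→d23:-→d24:-→d25:-→d26:-→d27:-→d28:-→d29:-→d30:-→d31:-→d32:H0 -> H0
  lookup 71.115.167.130: bits 0100011101110011101001 walk d0:H2→d1:-→d2:-→d3:-→d4:-→d5:-→d6:-→d7:-→d8:-→d9:-→d10:-→d11:-→d12:-→d13:-→d14:-→d15:-→d16:-→d17:-→d18:-→d19:-→d20:-→d21:-→d22:- -> H2
  add 112.32.0.0/11 -> H1 at depth 11
  add 71.112.0.0/12 -> H3 at depth 12
  add 71.112.0.0/12 -> H2 at depth 12
  add 71.112.0.0/13 -> H3 at depth 13
  - 71.115.165.130/32 clear@32
  add 127.220.48.0/20 -> H0 at depth 20
  lookup 112.32.0.183: bits 01110000001 walk d0:H2→d1:-→d2:-→d3:-→d4:-→d5:-→d6:-→d7:-→d8:-→d9:-→d10:-→d11:H1 -> H1
  add 127.220.56.0/24 -> H3 at depth 24
  add 146.83.203.144/28 -> H0 at depth 28
  add 71.115.0.0/16 -> H2 at depth 16
  add 0.0.0.0/0 -> H2 at depth 0
  lookup 127.220.56.174: bits 01111111110111000011100010101110 walk d0:H2→d1:-→d2:-→d3:-→d4:-→d5:-→d6:-→d7:-→d8:-→d9:-→d10:-→d11:-→d12:-→d13:-→d14:-→d15:-→d16:-→d17:-→d18:-→d19:-→d20:H0→d21:-→d22:-→d23:-→d24:H3→d25:-→d26:-→d27:-→d28:-→d29:-→d30:-→d31:-→d32:H1 -> H1
  add 127.220.56.174/32 -> H2 at depth 32
  add 146.83.0.0/16 -> H0 at depth 16
  add 112.39.128.0/20 -> H2 at depth 20
  add 71.115.165.128/30 -> H1 at depth 30
  lookup 112.39.128.49: bits 01110000001001111000 walk d0:H2→d1:-→d2:-→d3:-→d4:-→d5:-→d6:-→d7:-→d8:-→d9:-→d10:-→d11:H1→d12:-→d13:-→d14:-→d15:-→d16:-→d17:-→d18:-→d19:-→d20:H2 -> H2
  add 146.83.203.144/28 -> H3 at depth 28
  add 71.0.0.0/8 -> H0 at depth 8
  add 0.0.0.0/0 -> H1 at depth 0
  add 112.39.128.0/20 -> H3 at depth 20
  lookup 127.220.56.174: bits 01111111110111000011100010101110 walk d0:H1→d1:-→d2:-→d3:-→d4:-→d5:-→d6:-→d7:-→d8:-→d9:-→d10:-→d11:-→d12:-→d13:-→d14:-→d15:-→d16:-→d17:-→d18:-→d19:-→d20:H0→d21:-→d22:-→d23:-→d24:H3→d25:-→d26:-→d27:-→d28:-→d29:-→d30:-→d31:-→d32:H2 -> H2
  add 112.32.0.0/12 -> H3 at depth 12
  add 146.83.192.0/20 -> H0 at depth 20
  - 71.112.0.0/13 clear@13
  lookup 71.115.165.130: bits 01000111011100111010010110000010 walk d0:H1→d1:-→d2:-→d3:-→d4:-→d5:-→d6:-→d7:-→d8:H0→d9:-→d10:-→d11:-→d12:H2→d13:-→d14:-→d15:-→d16:H2→d17:-→d18:-→d19:-→d20:-→d21:-→d22:-→d23:-→d24:-→d25:-→d26:-→d27:-→d28:-→d29:-→d30:H1→d31:-→d32:- -> H1

== LOOKUPS ==
["H1","H0","H2","H1","H1","H2","H2","H1"]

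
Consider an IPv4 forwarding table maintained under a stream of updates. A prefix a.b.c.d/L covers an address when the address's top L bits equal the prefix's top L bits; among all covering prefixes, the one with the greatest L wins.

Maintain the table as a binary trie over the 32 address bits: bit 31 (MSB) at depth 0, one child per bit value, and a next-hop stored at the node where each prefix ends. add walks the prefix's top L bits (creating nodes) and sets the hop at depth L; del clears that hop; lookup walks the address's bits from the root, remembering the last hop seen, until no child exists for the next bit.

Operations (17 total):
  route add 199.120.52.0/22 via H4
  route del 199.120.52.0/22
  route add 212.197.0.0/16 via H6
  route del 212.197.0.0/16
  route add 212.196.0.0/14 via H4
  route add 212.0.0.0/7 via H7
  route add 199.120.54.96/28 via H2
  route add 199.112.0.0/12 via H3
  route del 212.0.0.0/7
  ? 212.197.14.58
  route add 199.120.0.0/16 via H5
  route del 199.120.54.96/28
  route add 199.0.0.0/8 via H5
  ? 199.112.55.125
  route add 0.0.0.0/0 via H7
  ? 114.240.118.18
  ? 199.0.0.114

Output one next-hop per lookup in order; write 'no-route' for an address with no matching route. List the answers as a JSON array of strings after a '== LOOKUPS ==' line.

Apply in order:
  add 199.120.52.0/22 -> H4 at depth 22
  - 199.120.52.0/22 clear@22
  add 212.197.0.0/16 -> H6 at depth 16
  - 212.197.0.0/16 clear@16
  add 212.196.0.0/14 -> H4 at depth 14
  add 212.0.0.0/7 -> H7 at depth 7
  add 199.120.54.96/28 -> H2 at depth 28
  add 199.112.0.0/12 -> H3 at depth 12
  - 212.0.0.0/7 clear@7
  Q 212.197.14.58: descend 1101010011000101 ; hops seen [H4] ; pick H4
  add 199.120.0.0/16 -> H5 at depth 16
  - 199.120.54.96/28 clear@28
  add 199.0.0.0/8 -> H5 at depth 8
  Q 199.112.55.125: descend 110001110111 ; hops seen [H5,H3] ; pick H3
  add 0.0.0.0/0 -> H7 at depth 0
  Q 114.240.118.18: descend ε ; hops seen [H7] ; pick H7
  Q 199.0.0.114: descend 110001110 ; hops seen [H7,H5] ; pick H5

== LOOKUPS ==
["H4","H3","H7","H5"]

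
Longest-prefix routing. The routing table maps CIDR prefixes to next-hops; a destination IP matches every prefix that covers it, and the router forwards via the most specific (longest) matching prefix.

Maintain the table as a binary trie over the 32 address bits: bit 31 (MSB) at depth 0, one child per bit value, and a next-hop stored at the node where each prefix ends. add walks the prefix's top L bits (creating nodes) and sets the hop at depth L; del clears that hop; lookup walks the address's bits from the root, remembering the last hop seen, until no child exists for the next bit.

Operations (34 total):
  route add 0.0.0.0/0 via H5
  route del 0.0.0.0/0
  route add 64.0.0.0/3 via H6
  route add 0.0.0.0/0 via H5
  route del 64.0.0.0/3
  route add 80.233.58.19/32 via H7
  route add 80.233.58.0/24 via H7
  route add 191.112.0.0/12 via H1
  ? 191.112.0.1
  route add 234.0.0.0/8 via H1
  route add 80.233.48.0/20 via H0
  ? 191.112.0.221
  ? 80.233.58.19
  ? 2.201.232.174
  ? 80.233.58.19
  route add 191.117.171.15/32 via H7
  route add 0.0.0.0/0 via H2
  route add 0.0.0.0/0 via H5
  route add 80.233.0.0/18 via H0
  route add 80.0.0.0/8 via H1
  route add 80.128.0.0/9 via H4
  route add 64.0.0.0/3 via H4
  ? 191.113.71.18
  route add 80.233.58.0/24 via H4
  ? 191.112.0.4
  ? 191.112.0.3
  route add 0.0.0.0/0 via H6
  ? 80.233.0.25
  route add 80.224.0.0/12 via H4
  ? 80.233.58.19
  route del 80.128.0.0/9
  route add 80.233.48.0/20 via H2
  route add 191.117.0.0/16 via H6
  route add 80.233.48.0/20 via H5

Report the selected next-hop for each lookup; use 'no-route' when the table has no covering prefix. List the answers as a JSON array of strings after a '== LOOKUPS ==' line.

Apply in order:
  add 0.0.0.0/0 -> H5 at depth 0
  - 0.0.0.0/0 clear@0
  add 64.0.0.0/3 -> H6 at depth 3
  add 0.0.0.0/0 -> H5 at depth 0
  - 64.0.0.0/3 clear@3
  add 80.233.58.19/32 -> H7 at depth 32
  add 80.233.58.0/24 -> H7 at depth 24
  add 191.112.0.0/12 -> H1 at depth 12
  Q 191.112.0.1: descend 101111110111 ; hops seen [H5,H1] ; pick H1
  add 234.0.0.0/8 -> H1 at depth 8
  add 80.233.48.0/20 -> H0 at depth 20
  Q 191.112.0.221: descend 101111110111 ; hops seen [H5,H1] ; pick H1
  Q 80.233.58.19: descend 01010000111010010011101000010011 ; hops seen [H5,H0,H7,H7] ; pick H7
  Q 2.201.232.174: descend 0 ; hops seen [H5] ; pick H5
  Q 80.233.58.19: descend 01010000111010010011101000010011 ; hops seen [H5,H0,H7,H7] ; pick H7
  add 191.117.171.15/32 -> H7 at depth 32
  add 0.0.0.0/0 -> H2 at depth 0
  add 0.0.0.0/0 -> H5 at depth 0
  add 80.233.0.0/18 -> H0 at depth 18
  add 80.0.0.0/8 -> H1 at depth 8
  add 80.128.0.0/9 -> H4 at depth 9
  add 64.0.0.0/3 -> H4 at depth 3
  Q 191.113.71.18: descend 1011111101110 ; hops seen [H5,H1] ; pick H1
  add 80.233.58.0/24 -> H4 at depth 24
  Q 191.112.0.4: descend 1011111101110 ; hops seen [H5,H1] ; pick H1
  Q 191.112.0.3: descend 1011111101110 ; hops seen [H5,H1] ; pick H1
  add 0.0.0.0/0 -> H6 at depth 0
  Q 80.233.0.25: descend 010100001110100100 ; hops seen [H6,H4,H1,H4,H0] ; pick H0
  add 80.224.0.0/12 -> H4 at depth 12
  Q 80.233.58.19: descend 01010000111010010011101000010011 ; hops seen [H6,H4,H1,H4,H4,H0,H0,H4,H7] ; pick H7
  - 80.128.0.0/9 clear@9
  add 80.233.48.0/20 -> H2 at depth 20
  add 191.117.0.0/16 -> H6 at depth 16
  add 80.233.48.0/20 -> H5 at depth 20

== LOOKUPS ==
["H1","H1","H7","H5","H7","H1","H1","H1","H0","H7"]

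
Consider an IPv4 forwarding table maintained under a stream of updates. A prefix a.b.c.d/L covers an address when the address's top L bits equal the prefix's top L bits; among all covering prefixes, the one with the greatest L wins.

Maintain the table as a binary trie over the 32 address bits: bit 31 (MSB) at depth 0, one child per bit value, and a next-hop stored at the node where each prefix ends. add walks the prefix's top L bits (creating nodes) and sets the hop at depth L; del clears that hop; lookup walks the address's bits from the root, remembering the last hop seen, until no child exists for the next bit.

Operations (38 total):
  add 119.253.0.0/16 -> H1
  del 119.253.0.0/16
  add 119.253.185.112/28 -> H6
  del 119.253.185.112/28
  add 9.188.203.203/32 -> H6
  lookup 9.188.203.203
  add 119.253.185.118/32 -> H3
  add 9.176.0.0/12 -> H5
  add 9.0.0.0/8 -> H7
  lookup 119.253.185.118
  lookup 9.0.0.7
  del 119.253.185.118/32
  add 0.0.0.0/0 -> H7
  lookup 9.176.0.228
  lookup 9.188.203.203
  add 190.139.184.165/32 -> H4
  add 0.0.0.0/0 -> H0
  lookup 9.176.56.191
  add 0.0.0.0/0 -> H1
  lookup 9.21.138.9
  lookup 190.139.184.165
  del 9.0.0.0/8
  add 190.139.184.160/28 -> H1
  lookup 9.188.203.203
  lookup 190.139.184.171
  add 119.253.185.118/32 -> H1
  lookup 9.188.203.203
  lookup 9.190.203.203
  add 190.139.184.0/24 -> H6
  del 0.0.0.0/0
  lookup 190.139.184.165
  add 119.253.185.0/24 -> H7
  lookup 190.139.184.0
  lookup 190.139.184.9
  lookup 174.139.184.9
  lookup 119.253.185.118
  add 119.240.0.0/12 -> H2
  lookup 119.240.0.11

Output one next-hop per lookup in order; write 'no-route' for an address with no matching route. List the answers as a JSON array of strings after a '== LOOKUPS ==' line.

Apply in order:
  add 119.253.0.0/16 -> H1 at depth 16
  - 119.253.0.0/16 clear@16
  add 119.253.185.112/28 -> H6 at depth 28
  - 119.253.185.112/28 clear@28
  add 9.188.203.203/32 -> H6 at depth 32
  Q 9.188.203.203: descend 00001001101111001100101111001011 ; hops seen [H6] ; pick H6
  add 119.253.185.118/32 -> H3 at depth 32
  add 9.176.0.0/12 -> H5 at depth 12
  add 9.0.0.0/8 -> H7 at depth 8
  Q 119.253.185.118: descend 01110111111111011011100101110110 ; hops seen [H3] ; pick H3
  Q 9.0.0.7: descend 00001001 ; hops seen [H7] ; pick H7
  - 119.253.185.118/32 clear@32
  add 0.0.0.0/0 -> H7 at depth 0
  Q 9.176.0.228: descend 000010011011 ; hops seen [H7,H7,H5] ; pick H5
  Q 9.188.203.203: descend 00001001101111001100101111001011 ; hops seen [H7,H7,H5,H6] ; pick H6
  add 190.139.184.165/32 -> H4 at depth 32
  add 0.0.0.0/0 -> H0 at depth 0
  Q 9.176.56.191: descend 000010011011 ; hops seen [H0,H7,H5] ; pick H5
  add 0.0.0.0/0 -> H1 at depth 0
  Q 9.21.138.9: descend 00001001 ; hops seen [H1,H7] ; pick H7
  Q 190.139.184.165: descend 10111110100010111011100010100101 ; hops seen [H1,H4] ; pick H4
  - 9.0.0.0/8 clear@8
  add 190.139.184.160/28 -> H1 at depth 28
  Q 9.188.203.203: descend 00001001101111001100101111001011 ; hops seen [H1,H5,H6] ; pick H6
  Q 190.139.184.171: descend 1011111010001011101110001010 ; hops seen [H1,H1] ; pick H1
  add 119.253.185.118/32 -> H1 at depth 32
  Q 9.188.203.203: descend 00001001101111001100101111001011 ; hops seen [H1,H5,H6] ; pick H6
  Q 9.190.203.203: descend 00001001101111 ; hops seen [H1,H5] ; pick H5
  add 190.139.184.0/24 -> H6 at depth 24
  - 0.0.0.0/0 clear@0
  Q 190.139.184.165: descend 10111110100010111011100010100101 ; hops seen [H6,H1,H4] ; pick H4
  add 119.253.185.0/24 -> H7 at depth 24
  Q 190.139.184.0: descend 101111101000101110111000 ; hops seen [H6] ; pick H6
  Q 190.139.184.9: descend 101111101000101110111000 ; hops seen [H6] ; pick H6
  Q 174.139.184.9: descend 101 ; hops seen [∅] ; pick no-route
  Q 119.253.185.118: descend 01110111111111011011100101110110 ; hops seen [H7,H1] ; pick H1
  add 119.240.0.0/12 -> H2 at depth 12
  Q 119.240.0.11: descend 011101111111 ; hops seen [H2] ; pick H2

== LOOKUPS ==
["H6","H3","H7","H5","H6","H5","H7","H4","H6","H1","H6","H5","H4","H6","H6","no-route","H1","H2"]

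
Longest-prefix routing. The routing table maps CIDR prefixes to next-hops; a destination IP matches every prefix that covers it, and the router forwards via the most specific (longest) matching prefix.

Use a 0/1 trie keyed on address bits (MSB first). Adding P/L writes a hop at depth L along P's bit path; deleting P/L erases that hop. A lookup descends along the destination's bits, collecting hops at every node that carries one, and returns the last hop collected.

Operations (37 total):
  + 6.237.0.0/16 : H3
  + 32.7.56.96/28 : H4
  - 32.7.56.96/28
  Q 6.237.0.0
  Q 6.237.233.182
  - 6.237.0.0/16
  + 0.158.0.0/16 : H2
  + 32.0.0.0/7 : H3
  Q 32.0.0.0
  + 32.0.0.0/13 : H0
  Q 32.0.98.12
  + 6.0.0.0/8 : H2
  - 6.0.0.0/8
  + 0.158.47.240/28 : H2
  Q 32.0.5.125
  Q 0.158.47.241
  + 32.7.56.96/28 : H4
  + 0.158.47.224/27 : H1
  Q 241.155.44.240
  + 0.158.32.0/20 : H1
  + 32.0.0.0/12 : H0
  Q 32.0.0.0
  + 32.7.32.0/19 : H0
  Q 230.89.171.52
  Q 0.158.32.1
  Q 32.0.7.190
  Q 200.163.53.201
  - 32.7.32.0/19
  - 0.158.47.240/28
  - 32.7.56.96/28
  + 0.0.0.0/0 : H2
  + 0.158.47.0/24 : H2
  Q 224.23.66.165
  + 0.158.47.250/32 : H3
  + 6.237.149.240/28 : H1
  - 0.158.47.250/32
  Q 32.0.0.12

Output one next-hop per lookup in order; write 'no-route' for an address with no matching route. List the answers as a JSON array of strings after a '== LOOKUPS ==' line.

Process each operation:
  + 6.237.0.0/16 (H3) depth=16
  + 32.7.56.96/28 (H4) depth=28
  - 32.7.56.96/28 clear@28
  lookup 6.237.0.0: bits 0000011011101101 walk d0:-→d1:-→d2:-→d3:-→d4:-→d5:-→d6:-→d7:-→d8:-→d9:-→d10:-→d11:-→d12:-→d13:-→d14:-→d15:-→d16:H3 -> H3
  lookup 6.237.233.182: bits 0000011011101101 walk d0:-→d1:-→d2:-→d3:-→d4:-→d5:-→d6:-→d7:-→d8:-→d9:-→d10:-→d11:-→d12:-→d13:-→d14:-→d15:-→d16:H3 -> H3
  - 6.237.0.0/16 clear@16
  + 0.158.0.0/16 (H2) depth=16
  + 32.0.0.0/7 (H3) depth=7
  lookup 32.0.0.0: bits 0010000000000 walk d0:-→d1:-→d2:-→d3:-→d4:-→d5:-→d6:-→d7:H3→d8:-→d9:-→d10:-→d11:-→d12:-→d13:- -> H3
  + 32.0.0.0/13 (H0) depth=13
  lookup 32.0.98.12: bits 0010000000000 walk d0:-→d1:-→d2:-→d3:-→d4:-→d5:-→d6:-→d7:H3→d8:-→d9:-→d10:-→d11:-→d12:-→d13:H0 -> H0
  + 6.0.0.0/8 (H2) depth=8
  - 6.0.0.0/8 clear@8
  + 0.158.47.240/28 (H2) depth=28
  lookup 32.0.5.125: bits 0010000000000 walk d0:-→d1:-→d2:-→d3:-→d4:-→d5:-→d6:-→d7:H3→d8:-→d9:-→d10:-→d11:-→d12:-→d13:H0 -> H0
  lookup 0.158.47.241: bits 0000000010011110001011111111 walk d0:-→d1:-→d2:-→d3:-→d4:-→d5:-→d6:-→d7:-→d8:-→d9:-→d10:-→d11:-→d12:-→d13:-→d14:-→d15:-→d16:H2→d17:-→d18:-→d19:-→d20:-→d21:-→d22:-→d23:-→d24:-→d25:-→d26:-→d27:-→d28:H2 -> H2
  + 32.7.56.96/28 (H4) depth=28
  + 0.158.47.224/27 (H1) depth=27
  lookup 241.155.44.240: bits ε walk d0:- -> no-route
  + 0.158.32.0/20 (H1) depth=20
  + 32.0.0.0/12 (H0) depth=12
  lookup 32.0.0.0: bits 0010000000000 walk d0:-→d1:-→d2:-→d3:-→d4:-→d5:-→d6:-→d7:H3→d8:-→d9:-→d10:-→d11:-→d12:H0→d13:H0 -> H0
  + 32.7.32.0/19 (H0) depth=19
  lookup 230.89.171.52: bits ε walk d0:- -> no-route
  lookup 0.158.32.1: bits 00000000100111100010 walk d0:-→d1:-→d2:-→d3:-→d4:-→d5:-→d6:-→d7:-→d8:-→d9:-→d10:-→d11:-→d12:-→d13:-→d14:-→d15:-→d16:H2→d17:-→d18:-→d19:-→d20:H1 -> H1
  lookup 32.0.7.190: bits 0010000000000 walk d0:-→d1:-→d2:-→d3:-→d4:-→d5:-→d6:-→d7:H3→d8:-→d9:-→d10:-→d11:-→d12:H0→d13:H0 -> H0
  lookup 200.163.53.201: bits ε walk d0:- -> no-route
  - 32.7.32.0/19 clear@19
  - 0.158.47.240/28 clear@28
  - 32.7.56.96/28 clear@28
  + 0.0.0.0/0 (H2) depth=0
  + 0.158.47.0/24 (H2) depth=24
  lookup 224.23.66.165: bits ε walk d0:H2 -> H2
  + 0.158.47.250/32 (H3) depth=32
  + 6.237.149.240/28 (H1) depth=28
  - 0.158.47.250/32 clear@32
  lookup 32.0.0.12: bits 0010000000000 walk d0:H2→d1:-→d2:-→d3:-→d4:-→d5:-→d6:-→d7:H3→d8:-→d9:-→d10:-→d11:-→d12:H0→d13:H0 -> H0

== LOOKUPS ==
["H3","H3","H3","H0","H0","H2","no-route","H0","no-route","H1","H0","no-route","H2","H0"]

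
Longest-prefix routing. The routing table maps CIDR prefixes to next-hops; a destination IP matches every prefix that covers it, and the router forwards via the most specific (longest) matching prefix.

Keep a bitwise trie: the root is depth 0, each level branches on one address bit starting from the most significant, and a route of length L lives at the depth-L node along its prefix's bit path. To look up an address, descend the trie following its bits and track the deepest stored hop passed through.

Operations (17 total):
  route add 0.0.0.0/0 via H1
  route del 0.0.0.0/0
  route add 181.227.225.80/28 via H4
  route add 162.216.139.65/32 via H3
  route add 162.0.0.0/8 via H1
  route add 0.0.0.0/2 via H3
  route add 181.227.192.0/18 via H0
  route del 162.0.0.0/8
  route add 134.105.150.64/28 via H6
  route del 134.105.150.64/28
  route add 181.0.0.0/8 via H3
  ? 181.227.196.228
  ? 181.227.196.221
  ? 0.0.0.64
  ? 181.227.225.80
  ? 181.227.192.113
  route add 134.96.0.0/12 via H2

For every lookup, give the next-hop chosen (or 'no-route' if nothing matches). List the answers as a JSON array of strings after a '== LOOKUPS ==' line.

Apply in order:
  + 0.0.0.0/0 (H1) depth=0
  del 0.0.0.0/0 (clear depth 0)
  + 181.227.225.80/28 (H4) depth=28
  + 162.216.139.65/32 (H3) depth=32
  + 162.0.0.0/8 (H1) depth=8
  + 0.0.0.0/2 (H3) depth=2
  + 181.227.192.0/18 (H0) depth=18
  del 162.0.0.0/8 (clear depth 8)
  + 134.105.150.64/28 (H6) depth=28
  del 134.105.150.64/28 (clear depth 28)
  + 181.0.0.0/8 (H3) depth=8
  Q 181.227.196.228: descend 101101011110001111 ; hops seen [H3,H0] ; pick H0
  Q 181.227.196.221: descend 101101011110001111 ; hops seen [H3,H0] ; pick H0
  Q 0.0.0.64: descend 00 ; hops seen [H3] ; pick H3
  Q 181.227.225.80: descend 1011010111100011111000010101 ; hops seen [H3,H0,H4] ; pick H4
  Q 181.227.192.113: descend 101101011110001111 ; hops seen [H3,H0] ; pick H0
  + 134.96.0.0/12 (H2) depth=12

== LOOKUPS ==
["H0","H0","H3","H4","H0"]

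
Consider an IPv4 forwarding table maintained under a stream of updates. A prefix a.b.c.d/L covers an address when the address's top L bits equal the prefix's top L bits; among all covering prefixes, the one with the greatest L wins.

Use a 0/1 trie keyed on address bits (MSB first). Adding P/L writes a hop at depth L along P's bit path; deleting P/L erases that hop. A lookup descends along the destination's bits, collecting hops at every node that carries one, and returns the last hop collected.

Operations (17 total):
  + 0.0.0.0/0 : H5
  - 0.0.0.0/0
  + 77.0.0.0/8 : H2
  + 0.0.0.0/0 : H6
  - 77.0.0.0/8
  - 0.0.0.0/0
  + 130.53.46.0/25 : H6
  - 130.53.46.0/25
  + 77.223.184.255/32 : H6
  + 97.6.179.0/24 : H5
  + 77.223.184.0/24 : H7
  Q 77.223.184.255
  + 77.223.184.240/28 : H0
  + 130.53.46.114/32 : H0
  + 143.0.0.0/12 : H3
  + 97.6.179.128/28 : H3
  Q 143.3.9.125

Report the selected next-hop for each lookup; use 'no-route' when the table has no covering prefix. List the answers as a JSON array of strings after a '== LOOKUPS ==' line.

Trace:
  add 0.0.0.0/0 -> H5 at depth 0
  - 0.0.0.0/0 clear@0
  add 77.0.0.0/8 -> H2 at depth 8
  add 0.0.0.0/0 -> H6 at depth 0
  - 77.0.0.0/8 clear@8
  - 0.0.0.0/0 clear@0
  add 130.53.46.0/25 -> H6 at depth 25
  - 130.53.46.0/25 clear@25
  add 77.223.184.255/32 -> H6 at depth 32
  add 97.6.179.0/24 -> H5 at depth 24
  add 77.223.184.0/24 -> H7 at depth 24
  lookup 77.223.184.255: bits 01001101110111111011100011111111 walk d0:-→d1:-→d2:-→d3:-→d4:-→d5:-→d6:-→d7:-→d8:-→d9:-→d10:-→d11:-→d12:-→d13:-→d14:-→d15:-→d16:-→d17:-→d18:-→d19:-→d20:-→d21:-→d22:-→d23:-→d24:H7→d25:-→d26:-→d27:-→d28:-→d29:-→d30:-→d31:-→d32:H6 -> H6
  add 77.223.184.240/28 -> H0 at depth 28
  add 130.53.46.114/32 -> H0 at depth 32
  add 143.0.0.0/12 -> H3 at depth 12
  add 97.6.179.128/28 -> H3 at depth 28
  lookup 143.3.9.125: bits 100011110000 walk d0:-→d1:-→d2:-→d3:-→d4:-→d5:-→d6:-→d7:-→d8:-→d9:-→d10:-→d11:-→d12:H3 -> H3

== LOOKUPS ==
["H6","H3"]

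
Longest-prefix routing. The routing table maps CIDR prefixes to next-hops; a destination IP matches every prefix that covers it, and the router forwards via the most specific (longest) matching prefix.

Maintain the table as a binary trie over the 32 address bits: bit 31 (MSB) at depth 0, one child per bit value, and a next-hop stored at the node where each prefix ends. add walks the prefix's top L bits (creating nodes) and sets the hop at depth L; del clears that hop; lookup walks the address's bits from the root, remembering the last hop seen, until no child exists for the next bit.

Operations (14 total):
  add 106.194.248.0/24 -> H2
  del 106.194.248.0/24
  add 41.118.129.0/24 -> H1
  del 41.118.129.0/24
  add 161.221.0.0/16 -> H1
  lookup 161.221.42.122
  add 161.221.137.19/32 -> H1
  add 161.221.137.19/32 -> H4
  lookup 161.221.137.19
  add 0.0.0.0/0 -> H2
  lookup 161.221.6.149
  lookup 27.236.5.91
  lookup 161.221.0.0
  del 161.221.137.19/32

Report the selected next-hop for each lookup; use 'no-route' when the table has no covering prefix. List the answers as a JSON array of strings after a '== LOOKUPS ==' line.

Apply in order:
  + 106.194.248.0/24 (H2) depth=24
  del 106.194.248.0/24 (clear depth 24)
  + 41.118.129.0/24 (H1) depth=24
  del 41.118.129.0/24 (clear depth 24)
  + 161.221.0.0/16 (H1) depth=16
  ? 161.221.42.122  path d0:-→d1:-→d2:-→d3:-→d4:-→d5:-→d6:-→d7:-→d8:-→d9:-→d10:-→d11:-→d12:-→d13:-→d14:-→d15:-→d16:H1  best=H1
  + 161.221.137.19/32 (H1) depth=32
  + 161.221.137.19/32 (H4) depth=32
  ? 161.221.137.19  path d0:-→d1:-→d2:-→d3:-→d4:-→d5:-→d6:-→d7:-→d8:-→d9:-→d10:-→d11:-→d12:-→d13:-→d14:-→d15:-→d16:H1→d17:-→d18:-→d19:-→d20:-→d21:-→d22:-→d23:-→d24:-→d25:-→d26:-→d27:-→d28:-→d29:-→d30:-→d31:-→d32:H4  best=H4
  + 0.0.0.0/0 (H2) depth=0
  ? 161.221.6.149  path d0:H2→d1:-→d2:-→d3:-→d4:-→d5:-→d6:-→d7:-→d8:-→d9:-→d10:-→d11:-→d12:-→d13:-→d14:-→d15:-→d16:H1  best=H1
  ? 27.236.5.91  path d0:H2→d1:-→d2:-  best=H2
  ? 161.221.0.0  path d0:H2→d1:-→d2:-→d3:-→d4:-→d5:-→d6:-→d7:-→d8:-→d9:-→d10:-→d11:-→d12:-→d13:-→d14:-→d15:-→d16:H1  best=H1
  del 161.221.137.19/32 (clear depth 32)

== LOOKUPS ==
["H1","H4","H1","H2","H1"]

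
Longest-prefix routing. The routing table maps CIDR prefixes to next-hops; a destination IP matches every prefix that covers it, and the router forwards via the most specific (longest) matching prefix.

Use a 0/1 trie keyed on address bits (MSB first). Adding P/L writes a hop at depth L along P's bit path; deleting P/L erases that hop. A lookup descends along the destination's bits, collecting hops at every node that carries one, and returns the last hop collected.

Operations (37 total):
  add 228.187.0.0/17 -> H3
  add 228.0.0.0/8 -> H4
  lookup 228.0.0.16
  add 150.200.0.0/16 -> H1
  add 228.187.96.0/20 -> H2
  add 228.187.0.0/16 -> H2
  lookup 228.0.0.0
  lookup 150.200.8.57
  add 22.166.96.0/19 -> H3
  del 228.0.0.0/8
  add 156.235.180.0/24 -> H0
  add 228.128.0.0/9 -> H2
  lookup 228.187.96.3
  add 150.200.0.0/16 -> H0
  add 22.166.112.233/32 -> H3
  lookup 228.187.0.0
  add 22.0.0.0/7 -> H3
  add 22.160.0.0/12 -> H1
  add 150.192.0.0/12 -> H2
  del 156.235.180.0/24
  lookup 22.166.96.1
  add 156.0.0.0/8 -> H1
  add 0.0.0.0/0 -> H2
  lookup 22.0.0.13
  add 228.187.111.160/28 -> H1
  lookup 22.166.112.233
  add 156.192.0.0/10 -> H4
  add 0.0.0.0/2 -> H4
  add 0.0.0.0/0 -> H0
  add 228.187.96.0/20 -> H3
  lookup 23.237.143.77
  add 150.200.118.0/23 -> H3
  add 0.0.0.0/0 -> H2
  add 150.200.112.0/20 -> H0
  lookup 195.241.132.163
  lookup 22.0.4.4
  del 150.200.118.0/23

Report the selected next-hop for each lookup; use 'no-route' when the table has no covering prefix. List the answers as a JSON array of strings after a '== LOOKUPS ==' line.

Trace:
  + 228.187.0.0/17 (H3) depth=17
  + 228.0.0.0/8 (H4) depth=8
  Q 228.0.0.16: descend 11100100 ; hops seen [H4] ; pick H4
  + 150.200.0.0/16 (H1) depth=16
  + 228.187.96.0/20 (H2) depth=20
  + 228.187.0.0/16 (H2) depth=16
  Q 228.0.0.0: descend 11100100 ; hops seen [H4] ; pick H4
  Q 150.200.8.57: descend 1001011011001000 ; hops seen [H1] ; pick H1
  + 22.166.96.0/19 (H3) depth=19
  - 228.0.0.0/8 clear@8
  + 156.235.180.0/24 (H0) depth=24
  + 228.128.0.0/9 (H2) depth=9
  Q 228.187.96.3: descend 11100100101110110110 ; hops seen [H2,H2,H3,H2] ; pick H2
  + 150.200.0.0/16 (H0) depth=16
  + 22.166.112.233/32 (H3) depth=32
  Q 228.187.0.0: descend 11100100101110110 ; hops seen [H2,H2,H3] ; pick H3
  + 22.0.0.0/7 (H3) depth=7
  + 22.160.0.0/12 (H1) depth=12
  + 150.192.0.0/12 (H2) depth=12
  - 156.235.180.0/24 clear@24
  Q 22.166.96.1: descend 0001011010100110011 ; hops seen [H3,H1,H3] ; pick H3
  + 156.0.0.0/8 (H1) depth=8
  + 0.0.0.0/0 (H2) depth=0
  Q 22.0.0.13: descend 00010110 ; hops seen [H2,H3] ; pick H3
  + 228.187.111.160/28 (H1) depth=28
  Q 22.166.112.233: descend 00010110101001100111000011101001 ; hops seen [H2,H3,H1,H3,H3] ; pick H3
  + 156.192.0.0/10 (H4) depth=10
  + 0.0.0.0/2 (H4) depth=2
  + 0.0.0.0/0 (H0) depth=0
  + 228.187.96.0/20 (H3) depth=20
  Q 23.237.143.77: descend 0001011 ; hops seen [H0,H4,H3] ; pick H3
  + 150.200.118.0/23 (H3) depth=23
  + 0.0.0.0/0 (H2) depth=0
  + 150.200.112.0/20 (H0) depth=20
  Q 195.241.132.163: descend 11 ; hops seen [H2] ; pick H2
  Q 22.0.4.4: descend 00010110 ; hops seen [H2,H4,H3] ; pick H3
  - 150.200.118.0/23 clear@23

== LOOKUPS ==
["H4","H4","H1","H2","H3","H3","H3","H3","H3","H2","H3"]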